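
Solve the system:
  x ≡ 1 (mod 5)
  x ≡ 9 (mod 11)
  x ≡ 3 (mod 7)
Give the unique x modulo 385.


Moduli 5, 11, 7 are pairwise coprime; by CRT there is a unique solution modulo M = 5 · 11 · 7 = 385.
Solve pairwise, accumulating the modulus:
  Start with x ≡ 1 (mod 5).
  Combine with x ≡ 9 (mod 11): since gcd(5, 11) = 1, we get a unique residue mod 55.
    Write x = 1 + 5·t and substitute into x ≡ 9 (mod 11): 5·t ≡ 9 − 1 = 8 (mod 11).
    The inverse of 5 mod 11 is 9 (since 5·9 = 45 = 4·11 + 1), so t ≡ 9·8 = 72 ≡ 6 (mod 11).
    Then x = 1 + 5·6 = 31, valid modulo lcm(5, 11) = 55: x ≡ 31 (mod 55).
  Combine with x ≡ 3 (mod 7): since gcd(55, 7) = 1, we get a unique residue mod 385.
    Write x = 31 + 55·t and substitute into x ≡ 3 (mod 7): 55·t ≡ 3 − 31 = -28 (mod 7).
    Reduce coefficients mod 7: 6·t ≡ 0 (mod 7).
    The inverse of 6 mod 7 is 6 (since 6·6 = 36 = 5·7 + 1), so t ≡ 6·0 = 0 ≡ 0 (mod 7).
    Then x = 31 + 55·0 = 31, valid modulo lcm(55, 7) = 385: x ≡ 31 (mod 385).
Verify: 31 mod 5 = 1 ✓, 31 mod 11 = 9 ✓, 31 mod 7 = 3 ✓.

x ≡ 31 (mod 385).


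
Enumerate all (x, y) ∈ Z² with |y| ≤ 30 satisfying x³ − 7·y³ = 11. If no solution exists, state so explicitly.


The equation is x³ - 7y³ = 11. For fixed y, x³ = 7·y³ + 11, so a solution requires the RHS to be a perfect cube.
Strategy: iterate y from -30 to 30, compute RHS = 7·y³ + 11, and check whether it is a (positive or negative) perfect cube.
Check small values of y:
  y = 0: RHS = 11 is not a perfect cube.
  y = 1: RHS = 18 is not a perfect cube.
  y = -1: RHS = 4 is not a perfect cube.
  y = 2: RHS = 67 is not a perfect cube.
  y = -2: RHS = -45 is not a perfect cube.
  y = 3: RHS = 200 is not a perfect cube.
  y = -3: RHS = -178 is not a perfect cube.
Continuing the search up to |y| = 30 finds no solutions either.
No (x, y) in the scanned range satisfies the equation.

No integer solutions with |y| ≤ 30.


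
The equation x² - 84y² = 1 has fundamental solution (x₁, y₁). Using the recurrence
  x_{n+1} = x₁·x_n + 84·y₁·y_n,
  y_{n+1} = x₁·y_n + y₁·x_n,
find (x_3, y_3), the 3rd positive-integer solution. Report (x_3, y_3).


Step 1: Find the fundamental solution (x₁, y₁) of x² - 84y² = 1.
  Expand √84 as a continued fraction. a₀ = ⌊√84⌋ = 9; iterate m_{k+1} = d_k·a_k − m_k, d_{k+1} = (84 − m_{k+1}²)/d_k, a_{k+1} = ⌊(a₀ + m_{k+1})/d_{k+1}⌋ (starting m₀ = 0, d₀ = 1), with convergents p_k = a_k·p_{k-1} + p_{k-2}, q_k = a_k·q_{k-1} + q_{k-2} (p₋₁ = 1, q₋₁ = 0):
  k = 0: a₀ = 9; p₀/q₀ = 9/1; p₀² − 84·q₀² = 81 − 84 = -3.
  k = 1: m = 9, d = 3, a = ⌊(9 + 9)/3⌋ = 6; p/q = (6·9 + 1)/(6·1 + 0) = 55/6; p² − 84·q² = 3025 − 3024 = 1.
  The first convergent with p² − 84·q² = 1 gives the fundamental solution (x₁, y₁) = (55, 6).
Step 2: Apply the recurrence (x_{n+1}, y_{n+1}) = (x₁x_n + 84y₁y_n, x₁y_n + y₁x_n) repeatedly.
  From (x_1, y_1) = (55, 6): x_2 = 55·55 + 84·6·6 = 6049; y_2 = 55·6 + 6·55 = 660.
  From (x_2, y_2) = (6049, 660): x_3 = 55·6049 + 84·6·660 = 665335; y_3 = 55·660 + 6·6049 = 72594.
Step 3: Verify x_3² - 84·y_3² = 442670662225 - 442670662224 = 1 (should be 1). ✓

(x_1, y_1) = (55, 6); (x_3, y_3) = (665335, 72594).


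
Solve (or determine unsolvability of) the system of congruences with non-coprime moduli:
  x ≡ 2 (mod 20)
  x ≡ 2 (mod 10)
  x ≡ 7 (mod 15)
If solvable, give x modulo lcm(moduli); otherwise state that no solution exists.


Moduli 20, 10, 15 are not pairwise coprime, so CRT works modulo lcm(m_i) when all pairwise compatibility conditions hold.
Pairwise compatibility: gcd(m_i, m_j) must divide a_i - a_j for every pair.
Merge one congruence at a time:
  Start: x ≡ 2 (mod 20).
  Combine with x ≡ 2 (mod 10): gcd(20, 10) = 10; 2 - 2 = 0, which IS divisible by 10, so compatible.
    Write x = 2 + 20·t and substitute into x ≡ 2 (mod 10): 20·t ≡ 2 − 2 = 0 (mod 10).
    Divide the congruence (and modulus) by g = 10: 2·t ≡ 0 (mod 1).
    Modulo 1 every t works; take t = 0.
    Then x = 2 + 20·0 = 2, valid modulo lcm(20, 10) = 20: x ≡ 2 (mod 20).
  Combine with x ≡ 7 (mod 15): gcd(20, 15) = 5; 7 - 2 = 5, which IS divisible by 5, so compatible.
    Write x = 2 + 20·t and substitute into x ≡ 7 (mod 15): 20·t ≡ 7 − 2 = 5 (mod 15).
    Divide the congruence (and modulus) by g = 5: 4·t ≡ 1 (mod 3).
    Reduce coefficients mod 3: 1·t ≡ 1 (mod 3).
    So t ≡ 1 (mod 3).
    Then x = 2 + 20·1 = 22, valid modulo lcm(20, 15) = 60: x ≡ 22 (mod 60).
Verify: 22 mod 20 = 2, 22 mod 10 = 2, 22 mod 15 = 7.

x ≡ 22 (mod 60).


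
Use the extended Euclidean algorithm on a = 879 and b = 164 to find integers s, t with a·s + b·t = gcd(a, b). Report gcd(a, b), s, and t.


Euclidean algorithm on (879, 164) — divide until remainder is 0:
  879 = 5 · 164 + 59
  164 = 2 · 59 + 46
  59 = 1 · 46 + 13
  46 = 3 · 13 + 7
  13 = 1 · 7 + 6
  7 = 1 · 6 + 1
  6 = 6 · 1 + 0
gcd(879, 164) = 1.
Track Bezout coefficients alongside the remainders: start with r₀ = 879 = a·1 + b·0 (s = 1, t = 0) and r₁ = 164 = a·0 + b·1 (s = 0, t = 1); each new remainder r_{k+1} = r_{k-1} − q_k·r_k inherits s_{k+1} = s_{k-1} − q_k·s_k, t_{k+1} = t_{k-1} − q_k·t_k, so r_k = a·s_k + b·t_k at every step:
  q = 5: r = 59, s = 1 − 5·0 = 1, t = 0 − 5·1 = -5  (check: 879·1 + 164·(-5) = 59)
  q = 2: r = 46, s = 0 − 2·1 = -2, t = 1 − 2·(-5) = 11  (check: 879·(-2) + 164·11 = 46)
  q = 1: r = 13, s = 1 − 1·(-2) = 3, t = -5 − 1·11 = -16  (check: 879·3 + 164·(-16) = 13)
  q = 3: r = 7, s = -2 − 3·3 = -11, t = 11 − 3·(-16) = 59  (check: 879·(-11) + 164·59 = 7)
  q = 1: r = 6, s = 3 − 1·(-11) = 14, t = -16 − 1·59 = -75  (check: 879·14 + 164·(-75) = 6)
  q = 1: r = 1, s = -11 − 1·14 = -25, t = 59 − 1·(-75) = 134  (check: 879·(-25) + 164·134 = 1)
The row with r = 1 (the gcd) gives the Bezout coefficients s = -25, t = 134.
Result: 879 · (-25) + 164 · (134) = 1.

gcd(879, 164) = 1; s = -25, t = 134 (check: 879·(-25) + 164·134 = 1).


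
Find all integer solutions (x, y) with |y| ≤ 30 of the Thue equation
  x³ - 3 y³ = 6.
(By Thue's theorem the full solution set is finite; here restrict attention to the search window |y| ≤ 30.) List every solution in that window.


The equation is x³ - 3y³ = 6. For fixed y, x³ = 3·y³ + 6, so a solution requires the RHS to be a perfect cube.
Strategy: iterate y from -30 to 30, compute RHS = 3·y³ + 6, and check whether it is a (positive or negative) perfect cube.
Check small values of y:
  y = 0: RHS = 6 is not a perfect cube.
  y = 1: RHS = 9 is not a perfect cube.
  y = -1: RHS = 3 is not a perfect cube.
  y = 2: RHS = 30 is not a perfect cube.
  y = -2: RHS = -18 is not a perfect cube.
  y = 3: RHS = 87 is not a perfect cube.
  y = -3: RHS = -75 is not a perfect cube.
Continuing the search up to |y| = 30 finds no solutions either.
No (x, y) in the scanned range satisfies the equation.

No integer solutions with |y| ≤ 30.


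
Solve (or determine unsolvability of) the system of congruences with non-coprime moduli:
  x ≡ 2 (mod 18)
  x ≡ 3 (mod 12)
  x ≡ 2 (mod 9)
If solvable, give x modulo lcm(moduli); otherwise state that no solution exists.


Moduli 18, 12, 9 are not pairwise coprime, so CRT works modulo lcm(m_i) when all pairwise compatibility conditions hold.
Pairwise compatibility: gcd(m_i, m_j) must divide a_i - a_j for every pair.
Merge one congruence at a time:
  Start: x ≡ 2 (mod 18).
  Combine with x ≡ 3 (mod 12): gcd(18, 12) = 6, and 3 - 2 = 1 is NOT divisible by 6.
    ⇒ system is inconsistent (no integer solution).

No solution (the system is inconsistent).


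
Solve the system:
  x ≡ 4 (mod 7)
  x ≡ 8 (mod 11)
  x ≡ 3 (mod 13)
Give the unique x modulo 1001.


Moduli 7, 11, 13 are pairwise coprime; by CRT there is a unique solution modulo M = 7 · 11 · 13 = 1001.
Solve pairwise, accumulating the modulus:
  Start with x ≡ 4 (mod 7).
  Combine with x ≡ 8 (mod 11): since gcd(7, 11) = 1, we get a unique residue mod 77.
    Write x = 4 + 7·t and substitute into x ≡ 8 (mod 11): 7·t ≡ 8 − 4 = 4 (mod 11).
    The inverse of 7 mod 11 is 8 (since 7·8 = 56 = 5·11 + 1), so t ≡ 8·4 = 32 ≡ 10 (mod 11).
    Then x = 4 + 7·10 = 74, valid modulo lcm(7, 11) = 77: x ≡ 74 (mod 77).
  Combine with x ≡ 3 (mod 13): since gcd(77, 13) = 1, we get a unique residue mod 1001.
    Write x = 74 + 77·t and substitute into x ≡ 3 (mod 13): 77·t ≡ 3 − 74 = -71 (mod 13).
    Reduce coefficients mod 13: 12·t ≡ 7 (mod 13).
    The inverse of 12 mod 13 is 12 (since 12·12 = 144 = 11·13 + 1), so t ≡ 12·7 = 84 ≡ 6 (mod 13).
    Then x = 74 + 77·6 = 536, valid modulo lcm(77, 13) = 1001: x ≡ 536 (mod 1001).
Verify: 536 mod 7 = 4 ✓, 536 mod 11 = 8 ✓, 536 mod 13 = 3 ✓.

x ≡ 536 (mod 1001).


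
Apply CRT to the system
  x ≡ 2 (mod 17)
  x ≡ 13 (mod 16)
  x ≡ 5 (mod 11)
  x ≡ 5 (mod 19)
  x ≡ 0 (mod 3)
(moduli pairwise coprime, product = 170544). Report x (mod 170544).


Product of moduli M = 17 · 16 · 11 · 19 · 3 = 170544.
Merge one congruence at a time:
  Start: x ≡ 2 (mod 17).
  Combine with x ≡ 13 (mod 16); new modulus lcm = 272.
    Write x = 2 + 17·t and substitute into x ≡ 13 (mod 16): 17·t ≡ 13 − 2 = 11 (mod 16).
    Reduce coefficients mod 16: 1·t ≡ 11 (mod 16).
    So t ≡ 11 (mod 16).
    Then x = 2 + 17·11 = 189, valid modulo lcm(17, 16) = 272: x ≡ 189 (mod 272).
  Combine with x ≡ 5 (mod 11); new modulus lcm = 2992.
    Write x = 189 + 272·t and substitute into x ≡ 5 (mod 11): 272·t ≡ 5 − 189 = -184 (mod 11).
    Reduce coefficients mod 11: 8·t ≡ 3 (mod 11).
    The inverse of 8 mod 11 is 7 (since 8·7 = 56 = 5·11 + 1), so t ≡ 7·3 = 21 ≡ 10 (mod 11).
    Then x = 189 + 272·10 = 2909, valid modulo lcm(272, 11) = 2992: x ≡ 2909 (mod 2992).
  Combine with x ≡ 5 (mod 19); new modulus lcm = 56848.
    Write x = 2909 + 2992·t and substitute into x ≡ 5 (mod 19): 2992·t ≡ 5 − 2909 = -2904 (mod 19).
    Reduce coefficients mod 19: 9·t ≡ 3 (mod 19).
    The inverse of 9 mod 19 is 17 (since 9·17 = 153 = 8·19 + 1), so t ≡ 17·3 = 51 ≡ 13 (mod 19).
    Then x = 2909 + 2992·13 = 41805, valid modulo lcm(2992, 19) = 56848: x ≡ 41805 (mod 56848).
  Combine with x ≡ 0 (mod 3); new modulus lcm = 170544.
    Write x = 41805 + 56848·t and substitute into x ≡ 0 (mod 3): 56848·t ≡ 0 − 41805 = -41805 (mod 3).
    Reduce coefficients mod 3: 1·t ≡ 0 (mod 3).
    So t ≡ 0 (mod 3).
    Then x = 41805 + 56848·0 = 41805, valid modulo lcm(56848, 3) = 170544: x ≡ 41805 (mod 170544).
Verify against each original: 41805 mod 17 = 2, 41805 mod 16 = 13, 41805 mod 11 = 5, 41805 mod 19 = 5, 41805 mod 3 = 0.

x ≡ 41805 (mod 170544).


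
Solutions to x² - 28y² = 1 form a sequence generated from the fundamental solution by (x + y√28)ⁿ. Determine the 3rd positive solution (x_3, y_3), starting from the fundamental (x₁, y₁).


Step 1: Find the fundamental solution (x₁, y₁) of x² - 28y² = 1.
  Expand √28 as a continued fraction. a₀ = ⌊√28⌋ = 5; iterate m_{k+1} = d_k·a_k − m_k, d_{k+1} = (28 − m_{k+1}²)/d_k, a_{k+1} = ⌊(a₀ + m_{k+1})/d_{k+1}⌋ (starting m₀ = 0, d₀ = 1), with convergents p_k = a_k·p_{k-1} + p_{k-2}, q_k = a_k·q_{k-1} + q_{k-2} (p₋₁ = 1, q₋₁ = 0):
  k = 0: a₀ = 5; p₀/q₀ = 5/1; p₀² − 28·q₀² = 25 − 28 = -3.
  k = 1: m = 5, d = 3, a = ⌊(5 + 5)/3⌋ = 3; p/q = (3·5 + 1)/(3·1 + 0) = 16/3; p² − 28·q² = 256 − 252 = 4.
  k = 2: m = 4, d = 4, a = ⌊(5 + 4)/4⌋ = 2; p/q = (2·16 + 5)/(2·3 + 1) = 37/7; p² − 28·q² = 1369 − 1372 = -3.
  k = 3: m = 4, d = 3, a = ⌊(5 + 4)/3⌋ = 3; p/q = (3·37 + 16)/(3·7 + 3) = 127/24; p² − 28·q² = 16129 − 16128 = 1.
  The first convergent with p² − 28·q² = 1 gives the fundamental solution (x₁, y₁) = (127, 24).
Step 2: Apply the recurrence (x_{n+1}, y_{n+1}) = (x₁x_n + 28y₁y_n, x₁y_n + y₁x_n) repeatedly.
  From (x_1, y_1) = (127, 24): x_2 = 127·127 + 28·24·24 = 32257; y_2 = 127·24 + 24·127 = 6096.
  From (x_2, y_2) = (32257, 6096): x_3 = 127·32257 + 28·24·6096 = 8193151; y_3 = 127·6096 + 24·32257 = 1548360.
Step 3: Verify x_3² - 28·y_3² = 67127723308801 - 67127723308800 = 1 (should be 1). ✓

(x_1, y_1) = (127, 24); (x_3, y_3) = (8193151, 1548360).


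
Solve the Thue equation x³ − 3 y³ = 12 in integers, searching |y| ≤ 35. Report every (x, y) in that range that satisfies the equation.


The equation is x³ - 3y³ = 12. For fixed y, x³ = 3·y³ + 12, so a solution requires the RHS to be a perfect cube.
Strategy: iterate y from -35 to 35, compute RHS = 3·y³ + 12, and check whether it is a (positive or negative) perfect cube.
Check small values of y:
  y = 0: RHS = 12 is not a perfect cube.
  y = 1: RHS = 15 is not a perfect cube.
  y = -1: RHS = 9 is not a perfect cube.
  y = 2: RHS = 36 is not a perfect cube.
  y = -2: RHS = -12 is not a perfect cube.
  y = 3: RHS = 93 is not a perfect cube.
  y = -3: RHS = -69 is not a perfect cube.
Continuing the search up to |y| = 35 finds no solutions either.
No (x, y) in the scanned range satisfies the equation.

No integer solutions with |y| ≤ 35.


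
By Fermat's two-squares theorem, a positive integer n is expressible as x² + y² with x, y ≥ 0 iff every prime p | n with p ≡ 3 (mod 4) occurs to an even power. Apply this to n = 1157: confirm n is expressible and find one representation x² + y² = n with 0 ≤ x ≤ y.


Step 1: Factor n = 1157 = 13 · 89.
Step 2: Check the mod-4 condition on each prime factor: 13 ≡ 1 (mod 4), exponent 1; 89 ≡ 1 (mod 4), exponent 1.
All primes ≡ 3 (mod 4) appear to even exponent (or don't appear), so by the two-squares theorem n IS expressible as a sum of two squares.
Step 3: Build a representation. Here n = 13 · 89 is a product of primes ≡ 1 (mod 4). Each prime p ≡ 1 (mod 4) is itself a sum of two squares; find a² by testing p − a² for a perfect square:
  13: 13 − 1² = 12, 13 − 2² = 9 = 3² ⇒ 13 = 2² + 3².
  89: 89 − 1² = 88, 89 − 2² = 85, 89 − 3² = 80, 89 − 4² = 73, 89 − 5² = 64 = 8² ⇒ 89 = 5² + 8².
  Combine using the Brahmagupta–Fibonacci identity (a² + b²)(c² + d²) = (ac − bd)² + (ad + bc)² = (ac + bd)² + (ad − bc)²:
  13 · 89 = 1157: from (2² + 3²)(5² + 8²), take (2·5 − 3·8, 2·8 + 3·5) = (10 − 24, 16 + 15) = (-14, 31); dropping signs (only squares matter) gives (14, 31); check 14² + 31² = 196 + 961 = 1157 ✓.
Step 4: Order so x ≤ y and verify: 14² + 31² = 196 + 961 = 1157 = n. ✓

n = 1157 = 14² + 31² (one valid representation with x ≤ y).


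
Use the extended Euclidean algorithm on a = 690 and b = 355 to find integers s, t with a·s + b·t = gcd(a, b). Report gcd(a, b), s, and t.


Euclidean algorithm on (690, 355) — divide until remainder is 0:
  690 = 1 · 355 + 335
  355 = 1 · 335 + 20
  335 = 16 · 20 + 15
  20 = 1 · 15 + 5
  15 = 3 · 5 + 0
gcd(690, 355) = 5.
Track Bezout coefficients alongside the remainders: start with r₀ = 690 = a·1 + b·0 (s = 1, t = 0) and r₁ = 355 = a·0 + b·1 (s = 0, t = 1); each new remainder r_{k+1} = r_{k-1} − q_k·r_k inherits s_{k+1} = s_{k-1} − q_k·s_k, t_{k+1} = t_{k-1} − q_k·t_k, so r_k = a·s_k + b·t_k at every step:
  q = 1: r = 335, s = 1 − 1·0 = 1, t = 0 − 1·1 = -1  (check: 690·1 + 355·(-1) = 335)
  q = 1: r = 20, s = 0 − 1·1 = -1, t = 1 − 1·(-1) = 2  (check: 690·(-1) + 355·2 = 20)
  q = 16: r = 15, s = 1 − 16·(-1) = 17, t = -1 − 16·2 = -33  (check: 690·17 + 355·(-33) = 15)
  q = 1: r = 5, s = -1 − 1·17 = -18, t = 2 − 1·(-33) = 35  (check: 690·(-18) + 355·35 = 5)
The row with r = 5 (the gcd) gives the Bezout coefficients s = -18, t = 35.
Result: 690 · (-18) + 355 · (35) = 5.

gcd(690, 355) = 5; s = -18, t = 35 (check: 690·(-18) + 355·35 = 5).


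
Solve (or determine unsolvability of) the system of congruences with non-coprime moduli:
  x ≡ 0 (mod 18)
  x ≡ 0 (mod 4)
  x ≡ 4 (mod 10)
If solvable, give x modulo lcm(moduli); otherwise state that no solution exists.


Moduli 18, 4, 10 are not pairwise coprime, so CRT works modulo lcm(m_i) when all pairwise compatibility conditions hold.
Pairwise compatibility: gcd(m_i, m_j) must divide a_i - a_j for every pair.
Merge one congruence at a time:
  Start: x ≡ 0 (mod 18).
  Combine with x ≡ 0 (mod 4): gcd(18, 4) = 2; 0 - 0 = 0, which IS divisible by 2, so compatible.
    Write x = 0 + 18·t and substitute into x ≡ 0 (mod 4): 18·t ≡ 0 − 0 = 0 (mod 4).
    Divide the congruence (and modulus) by g = 2: 9·t ≡ 0 (mod 2).
    Reduce coefficients mod 2: 1·t ≡ 0 (mod 2).
    So t ≡ 0 (mod 2).
    Then x = 0 + 18·0 = 0, valid modulo lcm(18, 4) = 36: x ≡ 0 (mod 36).
  Combine with x ≡ 4 (mod 10): gcd(36, 10) = 2; 4 - 0 = 4, which IS divisible by 2, so compatible.
    Write x = 0 + 36·t and substitute into x ≡ 4 (mod 10): 36·t ≡ 4 − 0 = 4 (mod 10).
    Divide the congruence (and modulus) by g = 2: 18·t ≡ 2 (mod 5).
    Reduce coefficients mod 5: 3·t ≡ 2 (mod 5).
    The inverse of 3 mod 5 is 2 (since 3·2 = 6 = 1·5 + 1), so t ≡ 2·2 = 4 ≡ 4 (mod 5).
    Then x = 0 + 36·4 = 144, valid modulo lcm(36, 10) = 180: x ≡ 144 (mod 180).
Verify: 144 mod 18 = 0, 144 mod 4 = 0, 144 mod 10 = 4.

x ≡ 144 (mod 180).


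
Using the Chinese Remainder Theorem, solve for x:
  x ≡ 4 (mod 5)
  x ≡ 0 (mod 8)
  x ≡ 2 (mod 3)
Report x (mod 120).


Moduli 5, 8, 3 are pairwise coprime; by CRT there is a unique solution modulo M = 5 · 8 · 3 = 120.
Solve pairwise, accumulating the modulus:
  Start with x ≡ 4 (mod 5).
  Combine with x ≡ 0 (mod 8): since gcd(5, 8) = 1, we get a unique residue mod 40.
    Write x = 4 + 5·t and substitute into x ≡ 0 (mod 8): 5·t ≡ 0 − 4 = -4 (mod 8).
    Reduce coefficients mod 8: 5·t ≡ 4 (mod 8).
    The inverse of 5 mod 8 is 5 (since 5·5 = 25 = 3·8 + 1), so t ≡ 5·4 = 20 ≡ 4 (mod 8).
    Then x = 4 + 5·4 = 24, valid modulo lcm(5, 8) = 40: x ≡ 24 (mod 40).
  Combine with x ≡ 2 (mod 3): since gcd(40, 3) = 1, we get a unique residue mod 120.
    Write x = 24 + 40·t and substitute into x ≡ 2 (mod 3): 40·t ≡ 2 − 24 = -22 (mod 3).
    Reduce coefficients mod 3: 1·t ≡ 2 (mod 3).
    So t ≡ 2 (mod 3).
    Then x = 24 + 40·2 = 104, valid modulo lcm(40, 3) = 120: x ≡ 104 (mod 120).
Verify: 104 mod 5 = 4 ✓, 104 mod 8 = 0 ✓, 104 mod 3 = 2 ✓.

x ≡ 104 (mod 120).


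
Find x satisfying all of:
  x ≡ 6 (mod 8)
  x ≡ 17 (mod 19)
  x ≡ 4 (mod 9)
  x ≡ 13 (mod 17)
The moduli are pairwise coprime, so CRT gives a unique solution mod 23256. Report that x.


Product of moduli M = 8 · 19 · 9 · 17 = 23256.
Merge one congruence at a time:
  Start: x ≡ 6 (mod 8).
  Combine with x ≡ 17 (mod 19); new modulus lcm = 152.
    Write x = 6 + 8·t and substitute into x ≡ 17 (mod 19): 8·t ≡ 17 − 6 = 11 (mod 19).
    The inverse of 8 mod 19 is 12 (since 8·12 = 96 = 5·19 + 1), so t ≡ 12·11 = 132 ≡ 18 (mod 19).
    Then x = 6 + 8·18 = 150, valid modulo lcm(8, 19) = 152: x ≡ 150 (mod 152).
  Combine with x ≡ 4 (mod 9); new modulus lcm = 1368.
    Write x = 150 + 152·t and substitute into x ≡ 4 (mod 9): 152·t ≡ 4 − 150 = -146 (mod 9).
    Reduce coefficients mod 9: 8·t ≡ 7 (mod 9).
    The inverse of 8 mod 9 is 8 (since 8·8 = 64 = 7·9 + 1), so t ≡ 8·7 = 56 ≡ 2 (mod 9).
    Then x = 150 + 152·2 = 454, valid modulo lcm(152, 9) = 1368: x ≡ 454 (mod 1368).
  Combine with x ≡ 13 (mod 17); new modulus lcm = 23256.
    Write x = 454 + 1368·t and substitute into x ≡ 13 (mod 17): 1368·t ≡ 13 − 454 = -441 (mod 17).
    Reduce coefficients mod 17: 8·t ≡ 1 (mod 17).
    The inverse of 8 mod 17 is 15 (since 8·15 = 120 = 7·17 + 1), so t ≡ 15·1 = 15 ≡ 15 (mod 17).
    Then x = 454 + 1368·15 = 20974, valid modulo lcm(1368, 17) = 23256: x ≡ 20974 (mod 23256).
Verify against each original: 20974 mod 8 = 6, 20974 mod 19 = 17, 20974 mod 9 = 4, 20974 mod 17 = 13.

x ≡ 20974 (mod 23256).


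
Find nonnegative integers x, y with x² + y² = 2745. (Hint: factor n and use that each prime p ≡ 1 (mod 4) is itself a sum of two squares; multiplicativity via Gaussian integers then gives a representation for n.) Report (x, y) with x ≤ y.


Step 1: Factor n = 2745 = 3^2 · 5 · 61.
Step 2: Check the mod-4 condition on each prime factor: 3 ≡ 3 (mod 4), exponent 2 (must be even); 5 ≡ 1 (mod 4), exponent 1; 61 ≡ 1 (mod 4), exponent 1.
All primes ≡ 3 (mod 4) appear to even exponent (or don't appear), so by the two-squares theorem n IS expressible as a sum of two squares.
Step 3: Build a representation. Group n = k² · m with k = 3 and m = 5 · 61 = 305 (a product of primes ≡ 1 (mod 4)); a representation of m scales to one of n via (k·x)² + (k·y)² = k²(x² + y²). Each prime p ≡ 1 (mod 4) is itself a sum of two squares; find a² by testing p − a² for a perfect square:
  5: 5 − 1² = 4 = 2² ⇒ 5 = 1² + 2².
  61: 61 − 1² = 60, 61 − 2² = 57, 61 − 3² = 52, 61 − 4² = 45, 61 − 5² = 36 = 6² ⇒ 61 = 5² + 6².
  Combine using the Brahmagupta–Fibonacci identity (a² + b²)(c² + d²) = (ac − bd)² + (ad + bc)² = (ac + bd)² + (ad − bc)²:
  5 · 61 = 305: from (1² + 2²)(5² + 6²), take (1·5 − 2·6, 1·6 + 2·5) = (5 − 12, 6 + 10) = (-7, 16); dropping signs (only squares matter) gives (7, 16); check 7² + 16² = 49 + 256 = 305 ✓.
  Scale by k = 3: (3·7, 3·16) = (21, 48).
Step 4: Order so x ≤ y and verify: 21² + 48² = 441 + 2304 = 2745 = n. ✓

n = 2745 = 21² + 48² (one valid representation with x ≤ y).


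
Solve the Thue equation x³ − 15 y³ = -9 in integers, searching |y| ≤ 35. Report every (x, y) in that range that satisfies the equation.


The equation is x³ - 15y³ = -9. For fixed y, x³ = 15·y³ − 9, so a solution requires the RHS to be a perfect cube.
Strategy: iterate y from -35 to 35, compute RHS = 15·y³ − 9, and check whether it is a (positive or negative) perfect cube.
Check small values of y:
  y = 0: RHS = -9 is not a perfect cube.
  y = 1: RHS = 6 is not a perfect cube.
  y = -1: RHS = -24 is not a perfect cube.
  y = 2: RHS = 111 is not a perfect cube.
  y = -2: RHS = -129 is not a perfect cube.
  y = 3: RHS = 396 is not a perfect cube.
  y = -3: RHS = -414 is not a perfect cube.
Continuing the search up to |y| = 35 finds no solutions either.
No (x, y) in the scanned range satisfies the equation.

No integer solutions with |y| ≤ 35.


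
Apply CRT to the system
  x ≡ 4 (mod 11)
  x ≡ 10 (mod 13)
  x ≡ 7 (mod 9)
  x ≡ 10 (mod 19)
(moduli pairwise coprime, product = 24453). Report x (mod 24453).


Product of moduli M = 11 · 13 · 9 · 19 = 24453.
Merge one congruence at a time:
  Start: x ≡ 4 (mod 11).
  Combine with x ≡ 10 (mod 13); new modulus lcm = 143.
    Write x = 4 + 11·t and substitute into x ≡ 10 (mod 13): 11·t ≡ 10 − 4 = 6 (mod 13).
    The inverse of 11 mod 13 is 6 (since 11·6 = 66 = 5·13 + 1), so t ≡ 6·6 = 36 ≡ 10 (mod 13).
    Then x = 4 + 11·10 = 114, valid modulo lcm(11, 13) = 143: x ≡ 114 (mod 143).
  Combine with x ≡ 7 (mod 9); new modulus lcm = 1287.
    Write x = 114 + 143·t and substitute into x ≡ 7 (mod 9): 143·t ≡ 7 − 114 = -107 (mod 9).
    Reduce coefficients mod 9: 8·t ≡ 1 (mod 9).
    The inverse of 8 mod 9 is 8 (since 8·8 = 64 = 7·9 + 1), so t ≡ 8·1 = 8 ≡ 8 (mod 9).
    Then x = 114 + 143·8 = 1258, valid modulo lcm(143, 9) = 1287: x ≡ 1258 (mod 1287).
  Combine with x ≡ 10 (mod 19); new modulus lcm = 24453.
    Write x = 1258 + 1287·t and substitute into x ≡ 10 (mod 19): 1287·t ≡ 10 − 1258 = -1248 (mod 19).
    Reduce coefficients mod 19: 14·t ≡ 6 (mod 19).
    The inverse of 14 mod 19 is 15 (since 14·15 = 210 = 11·19 + 1), so t ≡ 15·6 = 90 ≡ 14 (mod 19).
    Then x = 1258 + 1287·14 = 19276, valid modulo lcm(1287, 19) = 24453: x ≡ 19276 (mod 24453).
Verify against each original: 19276 mod 11 = 4, 19276 mod 13 = 10, 19276 mod 9 = 7, 19276 mod 19 = 10.

x ≡ 19276 (mod 24453).


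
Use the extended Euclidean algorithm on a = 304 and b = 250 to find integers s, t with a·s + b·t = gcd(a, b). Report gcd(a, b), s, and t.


Euclidean algorithm on (304, 250) — divide until remainder is 0:
  304 = 1 · 250 + 54
  250 = 4 · 54 + 34
  54 = 1 · 34 + 20
  34 = 1 · 20 + 14
  20 = 1 · 14 + 6
  14 = 2 · 6 + 2
  6 = 3 · 2 + 0
gcd(304, 250) = 2.
Track Bezout coefficients alongside the remainders: start with r₀ = 304 = a·1 + b·0 (s = 1, t = 0) and r₁ = 250 = a·0 + b·1 (s = 0, t = 1); each new remainder r_{k+1} = r_{k-1} − q_k·r_k inherits s_{k+1} = s_{k-1} − q_k·s_k, t_{k+1} = t_{k-1} − q_k·t_k, so r_k = a·s_k + b·t_k at every step:
  q = 1: r = 54, s = 1 − 1·0 = 1, t = 0 − 1·1 = -1  (check: 304·1 + 250·(-1) = 54)
  q = 4: r = 34, s = 0 − 4·1 = -4, t = 1 − 4·(-1) = 5  (check: 304·(-4) + 250·5 = 34)
  q = 1: r = 20, s = 1 − 1·(-4) = 5, t = -1 − 1·5 = -6  (check: 304·5 + 250·(-6) = 20)
  q = 1: r = 14, s = -4 − 1·5 = -9, t = 5 − 1·(-6) = 11  (check: 304·(-9) + 250·11 = 14)
  q = 1: r = 6, s = 5 − 1·(-9) = 14, t = -6 − 1·11 = -17  (check: 304·14 + 250·(-17) = 6)
  q = 2: r = 2, s = -9 − 2·14 = -37, t = 11 − 2·(-17) = 45  (check: 304·(-37) + 250·45 = 2)
The row with r = 2 (the gcd) gives the Bezout coefficients s = -37, t = 45.
Result: 304 · (-37) + 250 · (45) = 2.

gcd(304, 250) = 2; s = -37, t = 45 (check: 304·(-37) + 250·45 = 2).


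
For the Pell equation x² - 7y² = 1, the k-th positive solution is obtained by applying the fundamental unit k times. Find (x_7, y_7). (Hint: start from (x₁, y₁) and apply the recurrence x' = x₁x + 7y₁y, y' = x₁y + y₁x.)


Step 1: Find the fundamental solution (x₁, y₁) of x² - 7y² = 1.
  Expand √7 as a continued fraction. a₀ = ⌊√7⌋ = 2; iterate m_{k+1} = d_k·a_k − m_k, d_{k+1} = (7 − m_{k+1}²)/d_k, a_{k+1} = ⌊(a₀ + m_{k+1})/d_{k+1}⌋ (starting m₀ = 0, d₀ = 1), with convergents p_k = a_k·p_{k-1} + p_{k-2}, q_k = a_k·q_{k-1} + q_{k-2} (p₋₁ = 1, q₋₁ = 0):
  k = 0: a₀ = 2; p₀/q₀ = 2/1; p₀² − 7·q₀² = 4 − 7 = -3.
  k = 1: m = 2, d = 3, a = ⌊(2 + 2)/3⌋ = 1; p/q = (1·2 + 1)/(1·1 + 0) = 3/1; p² − 7·q² = 9 − 7 = 2.
  k = 2: m = 1, d = 2, a = ⌊(2 + 1)/2⌋ = 1; p/q = (1·3 + 2)/(1·1 + 1) = 5/2; p² − 7·q² = 25 − 28 = -3.
  k = 3: m = 1, d = 3, a = ⌊(2 + 1)/3⌋ = 1; p/q = (1·5 + 3)/(1·2 + 1) = 8/3; p² − 7·q² = 64 − 63 = 1.
  The first convergent with p² − 7·q² = 1 gives the fundamental solution (x₁, y₁) = (8, 3).
Step 2: Apply the recurrence (x_{n+1}, y_{n+1}) = (x₁x_n + 7y₁y_n, x₁y_n + y₁x_n) repeatedly.
  From (x_1, y_1) = (8, 3): x_2 = 8·8 + 7·3·3 = 127; y_2 = 8·3 + 3·8 = 48.
  From (x_2, y_2) = (127, 48): x_3 = 8·127 + 7·3·48 = 2024; y_3 = 8·48 + 3·127 = 765.
  From (x_3, y_3) = (2024, 765): x_4 = 8·2024 + 7·3·765 = 32257; y_4 = 8·765 + 3·2024 = 12192.
  From (x_4, y_4) = (32257, 12192): x_5 = 8·32257 + 7·3·12192 = 514088; y_5 = 8·12192 + 3·32257 = 194307.
  From (x_5, y_5) = (514088, 194307): x_6 = 8·514088 + 7·3·194307 = 8193151; y_6 = 8·194307 + 3·514088 = 3096720.
  From (x_6, y_6) = (8193151, 3096720): x_7 = 8·8193151 + 7·3·3096720 = 130576328; y_7 = 8·3096720 + 3·8193151 = 49353213.
Step 3: Verify x_7² - 7·y_7² = 17050177433963584 - 17050177433963583 = 1 (should be 1). ✓

(x_1, y_1) = (8, 3); (x_7, y_7) = (130576328, 49353213).


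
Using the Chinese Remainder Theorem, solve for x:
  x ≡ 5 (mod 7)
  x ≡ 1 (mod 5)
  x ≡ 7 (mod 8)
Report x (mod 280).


Moduli 7, 5, 8 are pairwise coprime; by CRT there is a unique solution modulo M = 7 · 5 · 8 = 280.
Solve pairwise, accumulating the modulus:
  Start with x ≡ 5 (mod 7).
  Combine with x ≡ 1 (mod 5): since gcd(7, 5) = 1, we get a unique residue mod 35.
    Write x = 5 + 7·t and substitute into x ≡ 1 (mod 5): 7·t ≡ 1 − 5 = -4 (mod 5).
    Reduce coefficients mod 5: 2·t ≡ 1 (mod 5).
    The inverse of 2 mod 5 is 3 (since 2·3 = 6 = 1·5 + 1), so t ≡ 3·1 = 3 ≡ 3 (mod 5).
    Then x = 5 + 7·3 = 26, valid modulo lcm(7, 5) = 35: x ≡ 26 (mod 35).
  Combine with x ≡ 7 (mod 8): since gcd(35, 8) = 1, we get a unique residue mod 280.
    Write x = 26 + 35·t and substitute into x ≡ 7 (mod 8): 35·t ≡ 7 − 26 = -19 (mod 8).
    Reduce coefficients mod 8: 3·t ≡ 5 (mod 8).
    The inverse of 3 mod 8 is 3 (since 3·3 = 9 = 1·8 + 1), so t ≡ 3·5 = 15 ≡ 7 (mod 8).
    Then x = 26 + 35·7 = 271, valid modulo lcm(35, 8) = 280: x ≡ 271 (mod 280).
Verify: 271 mod 7 = 5 ✓, 271 mod 5 = 1 ✓, 271 mod 8 = 7 ✓.

x ≡ 271 (mod 280).


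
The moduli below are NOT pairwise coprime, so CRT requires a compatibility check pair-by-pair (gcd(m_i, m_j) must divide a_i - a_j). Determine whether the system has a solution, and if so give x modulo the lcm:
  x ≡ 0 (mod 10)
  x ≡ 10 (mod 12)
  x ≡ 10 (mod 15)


Moduli 10, 12, 15 are not pairwise coprime, so CRT works modulo lcm(m_i) when all pairwise compatibility conditions hold.
Pairwise compatibility: gcd(m_i, m_j) must divide a_i - a_j for every pair.
Merge one congruence at a time:
  Start: x ≡ 0 (mod 10).
  Combine with x ≡ 10 (mod 12): gcd(10, 12) = 2; 10 - 0 = 10, which IS divisible by 2, so compatible.
    Write x = 0 + 10·t and substitute into x ≡ 10 (mod 12): 10·t ≡ 10 − 0 = 10 (mod 12).
    Divide the congruence (and modulus) by g = 2: 5·t ≡ 5 (mod 6).
    The inverse of 5 mod 6 is 5 (since 5·5 = 25 = 4·6 + 1), so t ≡ 5·5 = 25 ≡ 1 (mod 6).
    Then x = 0 + 10·1 = 10, valid modulo lcm(10, 12) = 60: x ≡ 10 (mod 60).
  Combine with x ≡ 10 (mod 15): gcd(60, 15) = 15; 10 - 10 = 0, which IS divisible by 15, so compatible.
    Write x = 10 + 60·t and substitute into x ≡ 10 (mod 15): 60·t ≡ 10 − 10 = 0 (mod 15).
    Divide the congruence (and modulus) by g = 15: 4·t ≡ 0 (mod 1).
    Modulo 1 every t works; take t = 0.
    Then x = 10 + 60·0 = 10, valid modulo lcm(60, 15) = 60: x ≡ 10 (mod 60).
Verify: 10 mod 10 = 0, 10 mod 12 = 10, 10 mod 15 = 10.

x ≡ 10 (mod 60).


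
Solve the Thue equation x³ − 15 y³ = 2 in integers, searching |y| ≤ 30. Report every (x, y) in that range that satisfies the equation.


The equation is x³ - 15y³ = 2. For fixed y, x³ = 15·y³ + 2, so a solution requires the RHS to be a perfect cube.
Strategy: iterate y from -30 to 30, compute RHS = 15·y³ + 2, and check whether it is a (positive or negative) perfect cube.
Check small values of y:
  y = 0: RHS = 2 is not a perfect cube.
  y = 1: RHS = 17 is not a perfect cube.
  y = -1: RHS = -13 is not a perfect cube.
  y = 2: RHS = 122 is not a perfect cube.
  y = -2: RHS = -118 is not a perfect cube.
  y = 3: RHS = 407 is not a perfect cube.
  y = -3: RHS = -403 is not a perfect cube.
Continuing the search up to |y| = 30 finds no solutions either.
No (x, y) in the scanned range satisfies the equation.

No integer solutions with |y| ≤ 30.


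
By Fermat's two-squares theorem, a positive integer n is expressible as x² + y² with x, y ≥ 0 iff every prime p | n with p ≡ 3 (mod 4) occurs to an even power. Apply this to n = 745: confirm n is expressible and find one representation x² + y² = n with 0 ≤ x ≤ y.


Step 1: Factor n = 745 = 5 · 149.
Step 2: Check the mod-4 condition on each prime factor: 5 ≡ 1 (mod 4), exponent 1; 149 ≡ 1 (mod 4), exponent 1.
All primes ≡ 3 (mod 4) appear to even exponent (or don't appear), so by the two-squares theorem n IS expressible as a sum of two squares.
Step 3: Build a representation. Here n = 5 · 149 is a product of primes ≡ 1 (mod 4). Each prime p ≡ 1 (mod 4) is itself a sum of two squares; find a² by testing p − a² for a perfect square:
  5: 5 − 1² = 4 = 2² ⇒ 5 = 1² + 2².
  149: 149 − 1² = 148, 149 − 2² = 145, 149 − 3² = 140, 149 − 4² = 133, 149 − 5² = 124, 149 − 6² = 113, 149 − 7² = 100 = 10² ⇒ 149 = 7² + 10².
  Combine using the Brahmagupta–Fibonacci identity (a² + b²)(c² + d²) = (ac − bd)² + (ad + bc)² = (ac + bd)² + (ad − bc)²:
  5 · 149 = 745: from (1² + 2²)(7² + 10²), take (1·7 − 2·10, 1·10 + 2·7) = (7 − 20, 10 + 14) = (-13, 24); dropping signs (only squares matter) gives (13, 24); check 13² + 24² = 169 + 576 = 745 ✓.
Step 4: Order so x ≤ y and verify: 13² + 24² = 169 + 576 = 745 = n. ✓

n = 745 = 13² + 24² (one valid representation with x ≤ y).


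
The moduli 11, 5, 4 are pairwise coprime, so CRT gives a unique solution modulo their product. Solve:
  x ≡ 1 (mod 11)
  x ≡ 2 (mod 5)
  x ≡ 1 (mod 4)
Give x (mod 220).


Moduli 11, 5, 4 are pairwise coprime; by CRT there is a unique solution modulo M = 11 · 5 · 4 = 220.
Solve pairwise, accumulating the modulus:
  Start with x ≡ 1 (mod 11).
  Combine with x ≡ 2 (mod 5): since gcd(11, 5) = 1, we get a unique residue mod 55.
    Write x = 1 + 11·t and substitute into x ≡ 2 (mod 5): 11·t ≡ 2 − 1 = 1 (mod 5).
    Reduce coefficients mod 5: 1·t ≡ 1 (mod 5).
    So t ≡ 1 (mod 5).
    Then x = 1 + 11·1 = 12, valid modulo lcm(11, 5) = 55: x ≡ 12 (mod 55).
  Combine with x ≡ 1 (mod 4): since gcd(55, 4) = 1, we get a unique residue mod 220.
    Write x = 12 + 55·t and substitute into x ≡ 1 (mod 4): 55·t ≡ 1 − 12 = -11 (mod 4).
    Reduce coefficients mod 4: 3·t ≡ 1 (mod 4).
    The inverse of 3 mod 4 is 3 (since 3·3 = 9 = 2·4 + 1), so t ≡ 3·1 = 3 ≡ 3 (mod 4).
    Then x = 12 + 55·3 = 177, valid modulo lcm(55, 4) = 220: x ≡ 177 (mod 220).
Verify: 177 mod 11 = 1 ✓, 177 mod 5 = 2 ✓, 177 mod 4 = 1 ✓.

x ≡ 177 (mod 220).


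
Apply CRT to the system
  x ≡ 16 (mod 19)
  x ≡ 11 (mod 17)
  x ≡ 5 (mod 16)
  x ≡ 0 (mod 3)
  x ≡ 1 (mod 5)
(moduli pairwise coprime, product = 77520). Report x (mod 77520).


Product of moduli M = 19 · 17 · 16 · 3 · 5 = 77520.
Merge one congruence at a time:
  Start: x ≡ 16 (mod 19).
  Combine with x ≡ 11 (mod 17); new modulus lcm = 323.
    Write x = 16 + 19·t and substitute into x ≡ 11 (mod 17): 19·t ≡ 11 − 16 = -5 (mod 17).
    Reduce coefficients mod 17: 2·t ≡ 12 (mod 17).
    The inverse of 2 mod 17 is 9 (since 2·9 = 18 = 1·17 + 1), so t ≡ 9·12 = 108 ≡ 6 (mod 17).
    Then x = 16 + 19·6 = 130, valid modulo lcm(19, 17) = 323: x ≡ 130 (mod 323).
  Combine with x ≡ 5 (mod 16); new modulus lcm = 5168.
    Write x = 130 + 323·t and substitute into x ≡ 5 (mod 16): 323·t ≡ 5 − 130 = -125 (mod 16).
    Reduce coefficients mod 16: 3·t ≡ 3 (mod 16).
    The inverse of 3 mod 16 is 11 (since 3·11 = 33 = 2·16 + 1), so t ≡ 11·3 = 33 ≡ 1 (mod 16).
    Then x = 130 + 323·1 = 453, valid modulo lcm(323, 16) = 5168: x ≡ 453 (mod 5168).
  Combine with x ≡ 0 (mod 3); new modulus lcm = 15504.
    Write x = 453 + 5168·t and substitute into x ≡ 0 (mod 3): 5168·t ≡ 0 − 453 = -453 (mod 3).
    Reduce coefficients mod 3: 2·t ≡ 0 (mod 3).
    The inverse of 2 mod 3 is 2 (since 2·2 = 4 = 1·3 + 1), so t ≡ 2·0 = 0 ≡ 0 (mod 3).
    Then x = 453 + 5168·0 = 453, valid modulo lcm(5168, 3) = 15504: x ≡ 453 (mod 15504).
  Combine with x ≡ 1 (mod 5); new modulus lcm = 77520.
    Write x = 453 + 15504·t and substitute into x ≡ 1 (mod 5): 15504·t ≡ 1 − 453 = -452 (mod 5).
    Reduce coefficients mod 5: 4·t ≡ 3 (mod 5).
    The inverse of 4 mod 5 is 4 (since 4·4 = 16 = 3·5 + 1), so t ≡ 4·3 = 12 ≡ 2 (mod 5).
    Then x = 453 + 15504·2 = 31461, valid modulo lcm(15504, 5) = 77520: x ≡ 31461 (mod 77520).
Verify against each original: 31461 mod 19 = 16, 31461 mod 17 = 11, 31461 mod 16 = 5, 31461 mod 3 = 0, 31461 mod 5 = 1.

x ≡ 31461 (mod 77520).


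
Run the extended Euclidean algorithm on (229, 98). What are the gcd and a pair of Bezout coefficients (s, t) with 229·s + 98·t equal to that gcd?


Euclidean algorithm on (229, 98) — divide until remainder is 0:
  229 = 2 · 98 + 33
  98 = 2 · 33 + 32
  33 = 1 · 32 + 1
  32 = 32 · 1 + 0
gcd(229, 98) = 1.
Track Bezout coefficients alongside the remainders: start with r₀ = 229 = a·1 + b·0 (s = 1, t = 0) and r₁ = 98 = a·0 + b·1 (s = 0, t = 1); each new remainder r_{k+1} = r_{k-1} − q_k·r_k inherits s_{k+1} = s_{k-1} − q_k·s_k, t_{k+1} = t_{k-1} − q_k·t_k, so r_k = a·s_k + b·t_k at every step:
  q = 2: r = 33, s = 1 − 2·0 = 1, t = 0 − 2·1 = -2  (check: 229·1 + 98·(-2) = 33)
  q = 2: r = 32, s = 0 − 2·1 = -2, t = 1 − 2·(-2) = 5  (check: 229·(-2) + 98·5 = 32)
  q = 1: r = 1, s = 1 − 1·(-2) = 3, t = -2 − 1·5 = -7  (check: 229·3 + 98·(-7) = 1)
The row with r = 1 (the gcd) gives the Bezout coefficients s = 3, t = -7.
Result: 229 · (3) + 98 · (-7) = 1.

gcd(229, 98) = 1; s = 3, t = -7 (check: 229·3 + 98·(-7) = 1).


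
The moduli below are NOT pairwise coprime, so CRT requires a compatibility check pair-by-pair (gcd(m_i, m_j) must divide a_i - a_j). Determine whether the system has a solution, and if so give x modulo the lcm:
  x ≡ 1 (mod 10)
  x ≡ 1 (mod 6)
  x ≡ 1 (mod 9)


Moduli 10, 6, 9 are not pairwise coprime, so CRT works modulo lcm(m_i) when all pairwise compatibility conditions hold.
Pairwise compatibility: gcd(m_i, m_j) must divide a_i - a_j for every pair.
Merge one congruence at a time:
  Start: x ≡ 1 (mod 10).
  Combine with x ≡ 1 (mod 6): gcd(10, 6) = 2; 1 - 1 = 0, which IS divisible by 2, so compatible.
    Write x = 1 + 10·t and substitute into x ≡ 1 (mod 6): 10·t ≡ 1 − 1 = 0 (mod 6).
    Divide the congruence (and modulus) by g = 2: 5·t ≡ 0 (mod 3).
    Reduce coefficients mod 3: 2·t ≡ 0 (mod 3).
    The inverse of 2 mod 3 is 2 (since 2·2 = 4 = 1·3 + 1), so t ≡ 2·0 = 0 ≡ 0 (mod 3).
    Then x = 1 + 10·0 = 1, valid modulo lcm(10, 6) = 30: x ≡ 1 (mod 30).
  Combine with x ≡ 1 (mod 9): gcd(30, 9) = 3; 1 - 1 = 0, which IS divisible by 3, so compatible.
    Write x = 1 + 30·t and substitute into x ≡ 1 (mod 9): 30·t ≡ 1 − 1 = 0 (mod 9).
    Divide the congruence (and modulus) by g = 3: 10·t ≡ 0 (mod 3).
    Reduce coefficients mod 3: 1·t ≡ 0 (mod 3).
    So t ≡ 0 (mod 3).
    Then x = 1 + 30·0 = 1, valid modulo lcm(30, 9) = 90: x ≡ 1 (mod 90).
Verify: 1 mod 10 = 1, 1 mod 6 = 1, 1 mod 9 = 1.

x ≡ 1 (mod 90).


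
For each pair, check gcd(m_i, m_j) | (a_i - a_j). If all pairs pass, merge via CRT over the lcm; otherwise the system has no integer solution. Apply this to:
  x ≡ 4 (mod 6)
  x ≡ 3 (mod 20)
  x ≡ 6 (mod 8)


Moduli 6, 20, 8 are not pairwise coprime, so CRT works modulo lcm(m_i) when all pairwise compatibility conditions hold.
Pairwise compatibility: gcd(m_i, m_j) must divide a_i - a_j for every pair.
Merge one congruence at a time:
  Start: x ≡ 4 (mod 6).
  Combine with x ≡ 3 (mod 20): gcd(6, 20) = 2, and 3 - 4 = -1 is NOT divisible by 2.
    ⇒ system is inconsistent (no integer solution).

No solution (the system is inconsistent).


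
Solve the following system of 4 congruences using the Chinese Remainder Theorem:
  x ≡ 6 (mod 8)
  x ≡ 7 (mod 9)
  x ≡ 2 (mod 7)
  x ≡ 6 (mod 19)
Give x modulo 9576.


Product of moduli M = 8 · 9 · 7 · 19 = 9576.
Merge one congruence at a time:
  Start: x ≡ 6 (mod 8).
  Combine with x ≡ 7 (mod 9); new modulus lcm = 72.
    Write x = 6 + 8·t and substitute into x ≡ 7 (mod 9): 8·t ≡ 7 − 6 = 1 (mod 9).
    The inverse of 8 mod 9 is 8 (since 8·8 = 64 = 7·9 + 1), so t ≡ 8·1 = 8 ≡ 8 (mod 9).
    Then x = 6 + 8·8 = 70, valid modulo lcm(8, 9) = 72: x ≡ 70 (mod 72).
  Combine with x ≡ 2 (mod 7); new modulus lcm = 504.
    Write x = 70 + 72·t and substitute into x ≡ 2 (mod 7): 72·t ≡ 2 − 70 = -68 (mod 7).
    Reduce coefficients mod 7: 2·t ≡ 2 (mod 7).
    The inverse of 2 mod 7 is 4 (since 2·4 = 8 = 1·7 + 1), so t ≡ 4·2 = 8 ≡ 1 (mod 7).
    Then x = 70 + 72·1 = 142, valid modulo lcm(72, 7) = 504: x ≡ 142 (mod 504).
  Combine with x ≡ 6 (mod 19); new modulus lcm = 9576.
    Write x = 142 + 504·t and substitute into x ≡ 6 (mod 19): 504·t ≡ 6 − 142 = -136 (mod 19).
    Reduce coefficients mod 19: 10·t ≡ 16 (mod 19).
    The inverse of 10 mod 19 is 2 (since 10·2 = 20 = 1·19 + 1), so t ≡ 2·16 = 32 ≡ 13 (mod 19).
    Then x = 142 + 504·13 = 6694, valid modulo lcm(504, 19) = 9576: x ≡ 6694 (mod 9576).
Verify against each original: 6694 mod 8 = 6, 6694 mod 9 = 7, 6694 mod 7 = 2, 6694 mod 19 = 6.

x ≡ 6694 (mod 9576).
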